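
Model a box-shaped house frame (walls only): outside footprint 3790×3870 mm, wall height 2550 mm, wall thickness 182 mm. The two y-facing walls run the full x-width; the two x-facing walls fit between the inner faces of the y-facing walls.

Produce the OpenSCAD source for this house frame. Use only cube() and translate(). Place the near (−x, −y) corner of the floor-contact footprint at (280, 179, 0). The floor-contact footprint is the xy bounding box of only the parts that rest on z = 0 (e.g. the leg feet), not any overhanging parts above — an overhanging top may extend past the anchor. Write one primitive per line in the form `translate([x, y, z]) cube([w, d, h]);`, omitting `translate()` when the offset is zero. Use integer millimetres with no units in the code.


translate([280, 179, 0]) cube([3790, 182, 2550]);
translate([280, 3867, 0]) cube([3790, 182, 2550]);
translate([280, 361, 0]) cube([182, 3506, 2550]);
translate([3888, 361, 0]) cube([182, 3506, 2550]);


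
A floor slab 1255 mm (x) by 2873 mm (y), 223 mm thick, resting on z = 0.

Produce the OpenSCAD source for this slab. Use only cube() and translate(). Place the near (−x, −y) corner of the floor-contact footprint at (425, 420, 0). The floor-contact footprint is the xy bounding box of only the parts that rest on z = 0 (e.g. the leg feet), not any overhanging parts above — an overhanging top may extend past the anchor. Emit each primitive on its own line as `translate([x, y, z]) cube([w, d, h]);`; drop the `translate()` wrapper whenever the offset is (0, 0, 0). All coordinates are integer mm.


translate([425, 420, 0]) cube([1255, 2873, 223]);


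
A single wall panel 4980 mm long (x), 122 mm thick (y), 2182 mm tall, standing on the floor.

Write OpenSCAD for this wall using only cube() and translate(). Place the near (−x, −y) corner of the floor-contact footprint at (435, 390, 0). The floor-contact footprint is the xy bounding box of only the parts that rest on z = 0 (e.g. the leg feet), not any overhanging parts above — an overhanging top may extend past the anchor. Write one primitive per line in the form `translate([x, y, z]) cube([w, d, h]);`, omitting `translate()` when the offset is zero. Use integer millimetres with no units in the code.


translate([435, 390, 0]) cube([4980, 122, 2182]);


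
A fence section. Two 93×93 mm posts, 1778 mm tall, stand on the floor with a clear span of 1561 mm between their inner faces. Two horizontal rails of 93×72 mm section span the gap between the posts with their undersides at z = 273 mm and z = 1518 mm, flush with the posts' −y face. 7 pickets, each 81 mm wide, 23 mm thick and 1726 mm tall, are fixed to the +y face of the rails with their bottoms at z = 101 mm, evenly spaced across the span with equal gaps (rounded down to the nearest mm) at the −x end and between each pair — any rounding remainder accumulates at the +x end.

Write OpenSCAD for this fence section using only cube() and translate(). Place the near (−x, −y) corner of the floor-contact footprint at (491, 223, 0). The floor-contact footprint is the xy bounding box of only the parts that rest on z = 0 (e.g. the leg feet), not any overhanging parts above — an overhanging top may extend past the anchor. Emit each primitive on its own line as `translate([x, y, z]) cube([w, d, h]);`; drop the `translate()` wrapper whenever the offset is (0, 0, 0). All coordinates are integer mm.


translate([491, 223, 0]) cube([93, 93, 1778]);
translate([2145, 223, 0]) cube([93, 93, 1778]);
translate([584, 223, 273]) cube([1561, 93, 72]);
translate([584, 223, 1518]) cube([1561, 93, 72]);
translate([708, 316, 101]) cube([81, 23, 1726]);
translate([913, 316, 101]) cube([81, 23, 1726]);
translate([1118, 316, 101]) cube([81, 23, 1726]);
translate([1323, 316, 101]) cube([81, 23, 1726]);
translate([1528, 316, 101]) cube([81, 23, 1726]);
translate([1733, 316, 101]) cube([81, 23, 1726]);
translate([1938, 316, 101]) cube([81, 23, 1726]);


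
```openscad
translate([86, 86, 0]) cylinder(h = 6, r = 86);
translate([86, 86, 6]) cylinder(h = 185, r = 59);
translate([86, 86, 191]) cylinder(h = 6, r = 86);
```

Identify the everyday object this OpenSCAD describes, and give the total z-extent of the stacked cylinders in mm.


A spool. The overall height is 197 mm.

Three coaxial cylinders, large–small–large — a spool. Two 6 mm flanges and a 185 mm core give 6 + 185 + 6 = 197 mm.


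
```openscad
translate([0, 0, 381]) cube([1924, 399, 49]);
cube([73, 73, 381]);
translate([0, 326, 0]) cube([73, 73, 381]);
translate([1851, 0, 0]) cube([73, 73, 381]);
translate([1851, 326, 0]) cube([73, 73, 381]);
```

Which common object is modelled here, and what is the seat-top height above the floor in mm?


A bench. The seat-top height is 430 mm.

A long slab on four corner posts — a bench. The slab sits at z = 381 with thickness 49, so the top is 381 + 49 = 430 mm.


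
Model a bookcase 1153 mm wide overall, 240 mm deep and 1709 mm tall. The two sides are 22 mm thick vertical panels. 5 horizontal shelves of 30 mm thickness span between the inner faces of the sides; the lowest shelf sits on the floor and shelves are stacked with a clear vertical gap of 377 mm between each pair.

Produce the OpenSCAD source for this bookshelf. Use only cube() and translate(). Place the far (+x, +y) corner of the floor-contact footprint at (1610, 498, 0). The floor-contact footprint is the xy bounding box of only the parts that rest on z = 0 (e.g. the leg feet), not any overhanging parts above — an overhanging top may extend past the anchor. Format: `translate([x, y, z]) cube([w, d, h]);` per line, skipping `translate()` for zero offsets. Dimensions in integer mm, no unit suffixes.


translate([457, 258, 0]) cube([22, 240, 1709]);
translate([1588, 258, 0]) cube([22, 240, 1709]);
translate([479, 258, 0]) cube([1109, 240, 30]);
translate([479, 258, 407]) cube([1109, 240, 30]);
translate([479, 258, 814]) cube([1109, 240, 30]);
translate([479, 258, 1221]) cube([1109, 240, 30]);
translate([479, 258, 1628]) cube([1109, 240, 30]);


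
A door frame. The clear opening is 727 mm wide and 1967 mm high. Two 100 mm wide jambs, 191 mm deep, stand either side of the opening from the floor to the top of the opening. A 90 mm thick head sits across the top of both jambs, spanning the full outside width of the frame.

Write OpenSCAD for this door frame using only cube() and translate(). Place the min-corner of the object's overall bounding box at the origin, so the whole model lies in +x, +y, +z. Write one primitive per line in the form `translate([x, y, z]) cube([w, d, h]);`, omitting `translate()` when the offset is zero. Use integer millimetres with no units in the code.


cube([100, 191, 1967]);
translate([827, 0, 0]) cube([100, 191, 1967]);
translate([0, 0, 1967]) cube([927, 191, 90]);


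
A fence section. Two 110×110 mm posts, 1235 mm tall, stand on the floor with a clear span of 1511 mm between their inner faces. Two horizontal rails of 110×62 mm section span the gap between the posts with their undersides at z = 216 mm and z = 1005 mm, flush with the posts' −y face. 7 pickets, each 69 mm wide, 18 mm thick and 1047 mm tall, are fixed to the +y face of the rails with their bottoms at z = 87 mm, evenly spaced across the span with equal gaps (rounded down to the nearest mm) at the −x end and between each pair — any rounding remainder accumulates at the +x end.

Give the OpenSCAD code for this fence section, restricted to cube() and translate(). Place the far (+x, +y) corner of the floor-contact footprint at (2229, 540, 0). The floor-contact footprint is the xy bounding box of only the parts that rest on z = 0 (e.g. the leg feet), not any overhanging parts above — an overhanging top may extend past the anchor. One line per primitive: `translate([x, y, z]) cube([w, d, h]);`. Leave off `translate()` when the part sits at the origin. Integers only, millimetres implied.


translate([498, 430, 0]) cube([110, 110, 1235]);
translate([2119, 430, 0]) cube([110, 110, 1235]);
translate([608, 430, 216]) cube([1511, 110, 62]);
translate([608, 430, 1005]) cube([1511, 110, 62]);
translate([736, 540, 87]) cube([69, 18, 1047]);
translate([933, 540, 87]) cube([69, 18, 1047]);
translate([1130, 540, 87]) cube([69, 18, 1047]);
translate([1327, 540, 87]) cube([69, 18, 1047]);
translate([1524, 540, 87]) cube([69, 18, 1047]);
translate([1721, 540, 87]) cube([69, 18, 1047]);
translate([1918, 540, 87]) cube([69, 18, 1047]);


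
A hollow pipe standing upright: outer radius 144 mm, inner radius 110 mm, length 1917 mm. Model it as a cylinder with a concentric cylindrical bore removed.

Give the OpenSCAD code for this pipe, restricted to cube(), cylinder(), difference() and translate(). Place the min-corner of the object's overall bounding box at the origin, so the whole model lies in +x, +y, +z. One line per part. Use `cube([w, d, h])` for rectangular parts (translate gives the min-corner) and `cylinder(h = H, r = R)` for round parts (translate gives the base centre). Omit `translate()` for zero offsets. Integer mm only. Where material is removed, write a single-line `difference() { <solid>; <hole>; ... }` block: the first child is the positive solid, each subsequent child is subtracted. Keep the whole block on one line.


difference() { translate([144, 144, 0]) cylinder(h = 1917, r = 144); translate([144, 144, 0]) cylinder(h = 1917, r = 110); }


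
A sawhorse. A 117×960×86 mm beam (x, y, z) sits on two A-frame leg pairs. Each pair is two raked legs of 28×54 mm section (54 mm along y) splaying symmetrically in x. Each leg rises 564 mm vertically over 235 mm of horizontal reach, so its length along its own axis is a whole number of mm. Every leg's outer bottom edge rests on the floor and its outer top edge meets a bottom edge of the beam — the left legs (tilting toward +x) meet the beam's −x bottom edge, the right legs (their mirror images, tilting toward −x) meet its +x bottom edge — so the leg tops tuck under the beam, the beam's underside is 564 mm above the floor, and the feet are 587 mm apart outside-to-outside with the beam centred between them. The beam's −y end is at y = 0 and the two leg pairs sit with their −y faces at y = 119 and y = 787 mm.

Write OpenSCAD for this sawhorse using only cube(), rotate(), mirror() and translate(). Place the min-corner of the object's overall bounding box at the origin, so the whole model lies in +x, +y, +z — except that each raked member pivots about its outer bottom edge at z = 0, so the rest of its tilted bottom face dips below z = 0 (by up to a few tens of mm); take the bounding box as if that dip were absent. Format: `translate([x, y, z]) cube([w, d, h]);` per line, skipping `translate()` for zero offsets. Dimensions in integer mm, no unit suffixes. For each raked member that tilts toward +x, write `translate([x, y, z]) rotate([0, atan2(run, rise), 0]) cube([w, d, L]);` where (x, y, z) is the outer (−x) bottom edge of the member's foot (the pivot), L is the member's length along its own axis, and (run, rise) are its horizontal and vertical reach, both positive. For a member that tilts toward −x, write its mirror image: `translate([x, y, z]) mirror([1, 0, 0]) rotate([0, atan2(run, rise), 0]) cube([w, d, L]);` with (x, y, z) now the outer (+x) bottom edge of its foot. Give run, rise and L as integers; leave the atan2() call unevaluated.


// leg length = √(235² + 564²) = 611
// right-leg outer foot x = 2·235 + 117 = 587
// beam min-corner = (235, 0, 564)
translate([235, 0, 564]) cube([117, 960, 86]);
translate([0, 119, 0]) rotate([0, atan2(235, 564), 0]) cube([28, 54, 611]);
translate([587, 119, 0]) mirror([1, 0, 0]) rotate([0, atan2(235, 564), 0]) cube([28, 54, 611]);
translate([0, 787, 0]) rotate([0, atan2(235, 564), 0]) cube([28, 54, 611]);
translate([587, 787, 0]) mirror([1, 0, 0]) rotate([0, atan2(235, 564), 0]) cube([28, 54, 611]);


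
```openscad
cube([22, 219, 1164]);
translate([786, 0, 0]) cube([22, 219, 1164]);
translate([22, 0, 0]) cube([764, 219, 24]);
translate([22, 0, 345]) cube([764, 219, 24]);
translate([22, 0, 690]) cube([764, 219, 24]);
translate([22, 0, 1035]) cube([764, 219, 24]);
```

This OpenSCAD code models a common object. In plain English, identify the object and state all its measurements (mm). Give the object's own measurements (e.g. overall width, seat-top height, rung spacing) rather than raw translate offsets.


An open bookshelf. Two side panels, each 22 mm thick, 219 mm deep and 1164 mm tall, stand 808 mm apart (outside-to-outside). Between them sit 4 shelves, each 24 mm thick and 219 mm deep, spanning the full gap between the sides. The bottom shelf rests on the floor (its underside at z = 0) and the clear gap between one shelf's top and the next shelf's underside is 321 mm.


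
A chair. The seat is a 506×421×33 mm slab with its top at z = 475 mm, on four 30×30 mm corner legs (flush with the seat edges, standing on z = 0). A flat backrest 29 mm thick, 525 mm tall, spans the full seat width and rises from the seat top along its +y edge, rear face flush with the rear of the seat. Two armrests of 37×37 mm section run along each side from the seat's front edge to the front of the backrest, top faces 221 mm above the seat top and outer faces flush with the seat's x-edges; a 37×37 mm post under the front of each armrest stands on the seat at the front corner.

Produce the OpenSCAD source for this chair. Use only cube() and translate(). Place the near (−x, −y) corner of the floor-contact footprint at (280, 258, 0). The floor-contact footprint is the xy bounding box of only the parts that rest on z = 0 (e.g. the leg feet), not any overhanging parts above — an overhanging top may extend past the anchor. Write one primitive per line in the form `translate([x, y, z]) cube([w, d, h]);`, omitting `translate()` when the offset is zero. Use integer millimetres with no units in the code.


// leg_h = 475 - 33 = 442
// arm post h = 221 - 37 = 184
translate([280, 258, 442]) cube([506, 421, 33]);
translate([280, 258, 0]) cube([30, 30, 442]);
translate([756, 258, 0]) cube([30, 30, 442]);
translate([280, 649, 0]) cube([30, 30, 442]);
translate([756, 649, 0]) cube([30, 30, 442]);
translate([280, 650, 475]) cube([506, 29, 525]);
translate([280, 258, 659]) cube([37, 392, 37]);
translate([749, 258, 659]) cube([37, 392, 37]);
translate([280, 258, 475]) cube([37, 37, 184]);
translate([749, 258, 475]) cube([37, 37, 184]);


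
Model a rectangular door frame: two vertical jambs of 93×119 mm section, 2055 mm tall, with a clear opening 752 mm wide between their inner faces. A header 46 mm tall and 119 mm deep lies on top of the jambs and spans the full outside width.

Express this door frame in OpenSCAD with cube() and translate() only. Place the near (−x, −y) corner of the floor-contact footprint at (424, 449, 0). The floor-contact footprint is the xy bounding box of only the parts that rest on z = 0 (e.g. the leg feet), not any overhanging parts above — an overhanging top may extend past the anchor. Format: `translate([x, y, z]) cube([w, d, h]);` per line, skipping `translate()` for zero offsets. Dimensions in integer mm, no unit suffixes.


translate([424, 449, 0]) cube([93, 119, 2055]);
translate([1269, 449, 0]) cube([93, 119, 2055]);
translate([424, 449, 2055]) cube([938, 119, 46]);


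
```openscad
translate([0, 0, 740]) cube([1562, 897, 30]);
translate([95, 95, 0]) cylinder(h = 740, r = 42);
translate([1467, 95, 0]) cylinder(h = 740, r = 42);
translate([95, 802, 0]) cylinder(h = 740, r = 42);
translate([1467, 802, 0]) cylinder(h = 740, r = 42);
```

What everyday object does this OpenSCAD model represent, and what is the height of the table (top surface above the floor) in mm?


A table. The table height is 770 mm.

A 1562×897×30 slab sits at z = 740 on four Ø84 mm round legs — a table. The top surface is at 740 + 30 = 770 mm.


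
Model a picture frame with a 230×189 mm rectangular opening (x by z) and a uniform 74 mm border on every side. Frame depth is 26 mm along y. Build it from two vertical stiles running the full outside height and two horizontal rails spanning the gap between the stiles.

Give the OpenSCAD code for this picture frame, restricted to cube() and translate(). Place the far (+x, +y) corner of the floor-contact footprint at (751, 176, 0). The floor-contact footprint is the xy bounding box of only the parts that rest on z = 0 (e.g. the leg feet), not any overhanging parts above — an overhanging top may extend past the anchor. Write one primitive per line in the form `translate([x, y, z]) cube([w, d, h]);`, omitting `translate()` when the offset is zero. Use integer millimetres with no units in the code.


translate([373, 150, 0]) cube([74, 26, 337]);
translate([677, 150, 0]) cube([74, 26, 337]);
translate([447, 150, 0]) cube([230, 26, 74]);
translate([447, 150, 263]) cube([230, 26, 74]);


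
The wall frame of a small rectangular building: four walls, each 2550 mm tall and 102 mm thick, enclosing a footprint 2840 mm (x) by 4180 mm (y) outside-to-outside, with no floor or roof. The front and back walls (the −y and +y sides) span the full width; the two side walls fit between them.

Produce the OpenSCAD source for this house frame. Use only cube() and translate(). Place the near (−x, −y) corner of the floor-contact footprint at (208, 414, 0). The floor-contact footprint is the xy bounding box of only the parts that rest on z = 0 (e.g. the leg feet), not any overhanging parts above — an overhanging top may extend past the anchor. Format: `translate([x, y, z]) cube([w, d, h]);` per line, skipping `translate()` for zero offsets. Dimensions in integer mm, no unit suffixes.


translate([208, 414, 0]) cube([2840, 102, 2550]);
translate([208, 4492, 0]) cube([2840, 102, 2550]);
translate([208, 516, 0]) cube([102, 3976, 2550]);
translate([2946, 516, 0]) cube([102, 3976, 2550]);


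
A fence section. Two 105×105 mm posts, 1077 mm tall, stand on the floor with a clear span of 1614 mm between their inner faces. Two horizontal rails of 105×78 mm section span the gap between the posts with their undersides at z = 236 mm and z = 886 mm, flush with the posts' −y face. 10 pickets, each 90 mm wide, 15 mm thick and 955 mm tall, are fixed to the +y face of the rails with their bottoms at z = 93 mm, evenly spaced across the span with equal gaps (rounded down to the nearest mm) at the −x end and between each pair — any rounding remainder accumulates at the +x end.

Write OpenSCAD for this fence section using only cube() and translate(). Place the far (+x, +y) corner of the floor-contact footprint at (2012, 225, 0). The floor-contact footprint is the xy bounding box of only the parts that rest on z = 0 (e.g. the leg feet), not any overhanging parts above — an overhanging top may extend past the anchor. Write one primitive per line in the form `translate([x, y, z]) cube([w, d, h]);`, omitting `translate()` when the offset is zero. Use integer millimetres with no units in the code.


translate([188, 120, 0]) cube([105, 105, 1077]);
translate([1907, 120, 0]) cube([105, 105, 1077]);
translate([293, 120, 236]) cube([1614, 105, 78]);
translate([293, 120, 886]) cube([1614, 105, 78]);
translate([357, 225, 93]) cube([90, 15, 955]);
translate([511, 225, 93]) cube([90, 15, 955]);
translate([665, 225, 93]) cube([90, 15, 955]);
translate([819, 225, 93]) cube([90, 15, 955]);
translate([973, 225, 93]) cube([90, 15, 955]);
translate([1127, 225, 93]) cube([90, 15, 955]);
translate([1281, 225, 93]) cube([90, 15, 955]);
translate([1435, 225, 93]) cube([90, 15, 955]);
translate([1589, 225, 93]) cube([90, 15, 955]);
translate([1743, 225, 93]) cube([90, 15, 955]);


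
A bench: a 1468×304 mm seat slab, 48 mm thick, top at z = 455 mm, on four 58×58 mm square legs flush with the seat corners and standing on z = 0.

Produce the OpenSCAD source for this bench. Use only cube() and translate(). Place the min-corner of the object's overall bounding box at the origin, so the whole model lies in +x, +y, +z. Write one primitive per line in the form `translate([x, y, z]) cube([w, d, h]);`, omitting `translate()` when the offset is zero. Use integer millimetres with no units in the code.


translate([0, 0, 407]) cube([1468, 304, 48]);
cube([58, 58, 407]);
translate([0, 246, 0]) cube([58, 58, 407]);
translate([1410, 0, 0]) cube([58, 58, 407]);
translate([1410, 246, 0]) cube([58, 58, 407]);


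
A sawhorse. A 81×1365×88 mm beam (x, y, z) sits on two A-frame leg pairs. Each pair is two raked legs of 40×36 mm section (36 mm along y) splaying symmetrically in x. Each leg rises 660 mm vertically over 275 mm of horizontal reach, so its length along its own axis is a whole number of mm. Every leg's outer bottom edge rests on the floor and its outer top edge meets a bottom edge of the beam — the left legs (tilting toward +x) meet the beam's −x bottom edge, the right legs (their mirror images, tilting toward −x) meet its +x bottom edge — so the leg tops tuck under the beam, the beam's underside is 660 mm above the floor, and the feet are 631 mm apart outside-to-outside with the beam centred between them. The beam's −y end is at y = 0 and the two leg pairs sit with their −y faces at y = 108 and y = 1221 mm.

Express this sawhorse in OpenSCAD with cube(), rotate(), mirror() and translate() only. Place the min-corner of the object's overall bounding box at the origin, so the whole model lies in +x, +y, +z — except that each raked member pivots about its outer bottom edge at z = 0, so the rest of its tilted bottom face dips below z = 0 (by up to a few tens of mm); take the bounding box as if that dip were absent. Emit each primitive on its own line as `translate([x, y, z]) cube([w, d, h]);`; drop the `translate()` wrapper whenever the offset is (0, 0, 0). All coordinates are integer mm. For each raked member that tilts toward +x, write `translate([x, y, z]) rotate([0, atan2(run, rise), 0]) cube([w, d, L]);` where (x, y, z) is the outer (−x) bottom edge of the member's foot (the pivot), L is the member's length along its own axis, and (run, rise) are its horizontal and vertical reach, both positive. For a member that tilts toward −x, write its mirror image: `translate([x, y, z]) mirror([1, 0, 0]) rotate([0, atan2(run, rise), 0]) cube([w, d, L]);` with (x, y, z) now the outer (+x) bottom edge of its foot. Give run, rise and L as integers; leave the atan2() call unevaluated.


translate([275, 0, 660]) cube([81, 1365, 88]);
translate([0, 108, 0]) rotate([0, atan2(275, 660), 0]) cube([40, 36, 715]);
translate([631, 108, 0]) mirror([1, 0, 0]) rotate([0, atan2(275, 660), 0]) cube([40, 36, 715]);
translate([0, 1221, 0]) rotate([0, atan2(275, 660), 0]) cube([40, 36, 715]);
translate([631, 1221, 0]) mirror([1, 0, 0]) rotate([0, atan2(275, 660), 0]) cube([40, 36, 715]);


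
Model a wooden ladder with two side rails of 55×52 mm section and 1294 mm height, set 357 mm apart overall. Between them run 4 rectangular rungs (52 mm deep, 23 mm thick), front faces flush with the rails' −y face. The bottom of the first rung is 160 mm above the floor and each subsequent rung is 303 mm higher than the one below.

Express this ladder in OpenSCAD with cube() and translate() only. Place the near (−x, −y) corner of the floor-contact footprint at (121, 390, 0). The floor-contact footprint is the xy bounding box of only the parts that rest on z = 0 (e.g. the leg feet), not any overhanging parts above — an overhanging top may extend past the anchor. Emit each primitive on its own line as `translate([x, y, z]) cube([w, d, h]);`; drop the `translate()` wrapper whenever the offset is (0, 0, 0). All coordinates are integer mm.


translate([121, 390, 0]) cube([55, 52, 1294]);
translate([423, 390, 0]) cube([55, 52, 1294]);
translate([176, 390, 160]) cube([247, 52, 23]);
translate([176, 390, 463]) cube([247, 52, 23]);
translate([176, 390, 766]) cube([247, 52, 23]);
translate([176, 390, 1069]) cube([247, 52, 23]);


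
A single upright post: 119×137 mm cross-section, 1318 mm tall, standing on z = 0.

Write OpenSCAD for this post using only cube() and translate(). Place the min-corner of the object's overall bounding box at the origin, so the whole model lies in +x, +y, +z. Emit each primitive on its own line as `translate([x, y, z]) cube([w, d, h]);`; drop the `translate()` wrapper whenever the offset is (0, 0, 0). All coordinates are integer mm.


cube([119, 137, 1318]);


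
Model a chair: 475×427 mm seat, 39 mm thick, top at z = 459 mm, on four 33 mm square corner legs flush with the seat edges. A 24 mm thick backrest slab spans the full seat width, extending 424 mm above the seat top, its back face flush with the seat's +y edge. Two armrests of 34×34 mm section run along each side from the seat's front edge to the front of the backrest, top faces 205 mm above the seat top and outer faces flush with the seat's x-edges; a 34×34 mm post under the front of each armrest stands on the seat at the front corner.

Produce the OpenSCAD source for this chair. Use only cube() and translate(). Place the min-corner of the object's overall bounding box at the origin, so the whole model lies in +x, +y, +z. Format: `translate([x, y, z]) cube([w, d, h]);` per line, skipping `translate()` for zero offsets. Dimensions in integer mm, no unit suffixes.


translate([0, 0, 420]) cube([475, 427, 39]);
cube([33, 33, 420]);
translate([442, 0, 0]) cube([33, 33, 420]);
translate([0, 394, 0]) cube([33, 33, 420]);
translate([442, 394, 0]) cube([33, 33, 420]);
translate([0, 403, 459]) cube([475, 24, 424]);
translate([0, 0, 630]) cube([34, 403, 34]);
translate([441, 0, 630]) cube([34, 403, 34]);
translate([0, 0, 459]) cube([34, 34, 171]);
translate([441, 0, 459]) cube([34, 34, 171]);


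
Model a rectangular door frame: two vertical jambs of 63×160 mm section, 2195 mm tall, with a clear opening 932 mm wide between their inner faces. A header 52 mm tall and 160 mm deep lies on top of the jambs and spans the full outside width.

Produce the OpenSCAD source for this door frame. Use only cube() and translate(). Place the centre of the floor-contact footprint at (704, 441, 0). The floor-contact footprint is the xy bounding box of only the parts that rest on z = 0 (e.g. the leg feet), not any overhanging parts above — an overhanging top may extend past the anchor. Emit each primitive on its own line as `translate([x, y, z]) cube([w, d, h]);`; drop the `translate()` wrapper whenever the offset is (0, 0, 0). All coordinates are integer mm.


translate([175, 361, 0]) cube([63, 160, 2195]);
translate([1170, 361, 0]) cube([63, 160, 2195]);
translate([175, 361, 2195]) cube([1058, 160, 52]);


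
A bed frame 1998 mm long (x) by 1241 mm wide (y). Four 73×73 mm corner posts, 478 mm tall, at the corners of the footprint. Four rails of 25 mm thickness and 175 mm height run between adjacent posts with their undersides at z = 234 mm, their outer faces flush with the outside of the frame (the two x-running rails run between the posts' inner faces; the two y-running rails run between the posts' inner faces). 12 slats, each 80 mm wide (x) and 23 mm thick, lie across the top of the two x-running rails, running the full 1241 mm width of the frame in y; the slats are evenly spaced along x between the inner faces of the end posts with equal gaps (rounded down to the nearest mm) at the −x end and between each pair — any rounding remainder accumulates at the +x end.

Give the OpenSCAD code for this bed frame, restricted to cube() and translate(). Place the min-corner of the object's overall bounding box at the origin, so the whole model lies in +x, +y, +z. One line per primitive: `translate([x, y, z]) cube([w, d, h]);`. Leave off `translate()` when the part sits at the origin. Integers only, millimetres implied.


// slat z = rail_z + rail_h = 234 + 175 = 409
// slat gap = ⌊(1852 − 12·80) / 13⌋ = 68
cube([73, 73, 478]);
translate([0, 1168, 0]) cube([73, 73, 478]);
translate([1925, 0, 0]) cube([73, 73, 478]);
translate([1925, 1168, 0]) cube([73, 73, 478]);
translate([73, 0, 234]) cube([1852, 25, 175]);
translate([73, 1216, 234]) cube([1852, 25, 175]);
translate([0, 73, 234]) cube([25, 1095, 175]);
translate([1973, 73, 234]) cube([25, 1095, 175]);
translate([141, 0, 409]) cube([80, 1241, 23]);
translate([289, 0, 409]) cube([80, 1241, 23]);
translate([437, 0, 409]) cube([80, 1241, 23]);
translate([585, 0, 409]) cube([80, 1241, 23]);
translate([733, 0, 409]) cube([80, 1241, 23]);
translate([881, 0, 409]) cube([80, 1241, 23]);
translate([1029, 0, 409]) cube([80, 1241, 23]);
translate([1177, 0, 409]) cube([80, 1241, 23]);
translate([1325, 0, 409]) cube([80, 1241, 23]);
translate([1473, 0, 409]) cube([80, 1241, 23]);
translate([1621, 0, 409]) cube([80, 1241, 23]);
translate([1769, 0, 409]) cube([80, 1241, 23]);


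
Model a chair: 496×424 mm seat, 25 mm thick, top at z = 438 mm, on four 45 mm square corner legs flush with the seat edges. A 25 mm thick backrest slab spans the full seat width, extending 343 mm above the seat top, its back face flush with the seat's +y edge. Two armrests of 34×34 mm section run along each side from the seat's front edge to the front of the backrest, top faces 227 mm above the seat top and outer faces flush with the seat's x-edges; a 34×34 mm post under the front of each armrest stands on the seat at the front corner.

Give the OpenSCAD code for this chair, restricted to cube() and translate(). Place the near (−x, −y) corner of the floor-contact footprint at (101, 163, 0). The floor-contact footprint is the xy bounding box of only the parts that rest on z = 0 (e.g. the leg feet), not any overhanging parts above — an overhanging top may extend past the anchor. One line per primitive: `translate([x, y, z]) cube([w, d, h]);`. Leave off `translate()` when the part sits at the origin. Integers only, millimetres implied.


translate([101, 163, 413]) cube([496, 424, 25]);
translate([101, 163, 0]) cube([45, 45, 413]);
translate([552, 163, 0]) cube([45, 45, 413]);
translate([101, 542, 0]) cube([45, 45, 413]);
translate([552, 542, 0]) cube([45, 45, 413]);
translate([101, 562, 438]) cube([496, 25, 343]);
translate([101, 163, 631]) cube([34, 399, 34]);
translate([563, 163, 631]) cube([34, 399, 34]);
translate([101, 163, 438]) cube([34, 34, 193]);
translate([563, 163, 438]) cube([34, 34, 193]);


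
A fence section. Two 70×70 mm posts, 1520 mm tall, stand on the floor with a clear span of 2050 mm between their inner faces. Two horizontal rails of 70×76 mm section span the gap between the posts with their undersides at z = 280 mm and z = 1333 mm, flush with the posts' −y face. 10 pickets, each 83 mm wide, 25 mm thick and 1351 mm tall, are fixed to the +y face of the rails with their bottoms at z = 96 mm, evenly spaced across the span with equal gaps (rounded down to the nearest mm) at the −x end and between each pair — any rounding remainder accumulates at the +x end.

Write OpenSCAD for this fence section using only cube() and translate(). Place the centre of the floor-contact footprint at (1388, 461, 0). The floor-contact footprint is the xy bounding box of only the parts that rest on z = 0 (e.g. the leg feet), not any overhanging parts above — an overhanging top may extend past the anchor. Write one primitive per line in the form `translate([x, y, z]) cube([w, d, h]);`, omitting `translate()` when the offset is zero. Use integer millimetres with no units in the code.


translate([293, 426, 0]) cube([70, 70, 1520]);
translate([2413, 426, 0]) cube([70, 70, 1520]);
translate([363, 426, 280]) cube([2050, 70, 76]);
translate([363, 426, 1333]) cube([2050, 70, 76]);
translate([473, 496, 96]) cube([83, 25, 1351]);
translate([666, 496, 96]) cube([83, 25, 1351]);
translate([859, 496, 96]) cube([83, 25, 1351]);
translate([1052, 496, 96]) cube([83, 25, 1351]);
translate([1245, 496, 96]) cube([83, 25, 1351]);
translate([1438, 496, 96]) cube([83, 25, 1351]);
translate([1631, 496, 96]) cube([83, 25, 1351]);
translate([1824, 496, 96]) cube([83, 25, 1351]);
translate([2017, 496, 96]) cube([83, 25, 1351]);
translate([2210, 496, 96]) cube([83, 25, 1351]);


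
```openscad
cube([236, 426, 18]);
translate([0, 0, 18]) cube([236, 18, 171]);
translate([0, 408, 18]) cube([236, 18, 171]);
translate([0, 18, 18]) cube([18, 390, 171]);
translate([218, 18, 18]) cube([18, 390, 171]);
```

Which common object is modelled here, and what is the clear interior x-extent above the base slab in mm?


An open box. The internal width is 200 mm.

A 236×426 base slab with four walls standing on it — an open box. The base is 236 mm wide and the walls are 18 mm thick, so the internal width is 236 − 2 × 18 = 200 mm.


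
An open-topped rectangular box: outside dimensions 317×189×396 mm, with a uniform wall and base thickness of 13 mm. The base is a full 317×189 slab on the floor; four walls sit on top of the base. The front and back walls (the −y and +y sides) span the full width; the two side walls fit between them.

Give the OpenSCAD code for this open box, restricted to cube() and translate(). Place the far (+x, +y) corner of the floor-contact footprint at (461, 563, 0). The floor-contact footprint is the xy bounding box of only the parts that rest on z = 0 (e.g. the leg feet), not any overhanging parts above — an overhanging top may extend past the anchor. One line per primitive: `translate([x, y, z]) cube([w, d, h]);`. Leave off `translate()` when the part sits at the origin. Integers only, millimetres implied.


translate([144, 374, 0]) cube([317, 189, 13]);
translate([144, 374, 13]) cube([317, 13, 383]);
translate([144, 550, 13]) cube([317, 13, 383]);
translate([144, 387, 13]) cube([13, 163, 383]);
translate([448, 387, 13]) cube([13, 163, 383]);


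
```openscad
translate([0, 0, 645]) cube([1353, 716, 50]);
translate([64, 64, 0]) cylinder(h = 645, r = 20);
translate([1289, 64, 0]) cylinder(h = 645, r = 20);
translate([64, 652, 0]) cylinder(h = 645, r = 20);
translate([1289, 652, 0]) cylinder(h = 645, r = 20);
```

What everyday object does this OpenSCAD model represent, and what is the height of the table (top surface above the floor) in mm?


A table. The table height is 695 mm.

A 1353×716×50 slab sits at z = 645 on four Ø40 mm round legs — a table. The top surface is at 645 + 50 = 695 mm.


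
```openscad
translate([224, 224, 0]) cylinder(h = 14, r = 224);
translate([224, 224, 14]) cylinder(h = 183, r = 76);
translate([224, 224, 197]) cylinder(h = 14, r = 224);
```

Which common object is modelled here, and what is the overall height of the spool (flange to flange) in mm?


A spool. The overall height is 211 mm.

Three coaxial cylinders, large–small–large — a spool. Two 14 mm flanges and a 183 mm core give 14 + 183 + 14 = 211 mm.


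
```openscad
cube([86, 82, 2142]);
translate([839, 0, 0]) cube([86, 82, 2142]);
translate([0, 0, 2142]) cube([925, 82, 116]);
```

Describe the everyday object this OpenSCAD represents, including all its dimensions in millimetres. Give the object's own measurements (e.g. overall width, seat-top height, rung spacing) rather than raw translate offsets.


A door frame. The clear opening is 753 mm wide and 2142 mm high. Two 86 mm wide jambs, 82 mm deep, stand either side of the opening from the floor to the top of the opening. A 116 mm thick head sits across the top of both jambs, spanning the full outside width of the frame.


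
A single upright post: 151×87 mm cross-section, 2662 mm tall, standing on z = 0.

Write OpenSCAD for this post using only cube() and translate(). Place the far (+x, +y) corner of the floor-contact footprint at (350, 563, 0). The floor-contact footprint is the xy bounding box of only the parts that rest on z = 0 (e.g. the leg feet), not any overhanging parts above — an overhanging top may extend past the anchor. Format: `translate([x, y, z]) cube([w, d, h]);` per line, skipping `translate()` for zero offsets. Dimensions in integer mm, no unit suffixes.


translate([199, 476, 0]) cube([151, 87, 2662]);


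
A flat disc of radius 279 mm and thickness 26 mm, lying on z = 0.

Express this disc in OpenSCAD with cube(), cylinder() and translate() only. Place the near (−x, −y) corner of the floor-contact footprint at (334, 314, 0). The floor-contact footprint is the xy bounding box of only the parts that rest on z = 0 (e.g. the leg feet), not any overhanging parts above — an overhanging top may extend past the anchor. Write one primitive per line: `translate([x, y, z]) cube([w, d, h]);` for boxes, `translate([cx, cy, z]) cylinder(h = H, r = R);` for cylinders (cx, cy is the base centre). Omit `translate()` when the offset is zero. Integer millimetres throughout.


translate([613, 593, 0]) cylinder(h = 26, r = 279);


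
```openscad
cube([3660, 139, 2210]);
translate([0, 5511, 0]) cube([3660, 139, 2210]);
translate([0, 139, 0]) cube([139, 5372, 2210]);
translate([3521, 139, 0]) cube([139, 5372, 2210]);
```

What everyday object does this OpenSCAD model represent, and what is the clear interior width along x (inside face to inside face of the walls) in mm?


A house (or room) frame. The interior width is 3382 mm.

Four 2210 mm walls enclosing a rectangle with no floor or roof — a room or house frame. Outside width is 3660 mm and wall thickness is 139 mm, so the interior width is 3660 − 2 × 139 = 3382 mm.


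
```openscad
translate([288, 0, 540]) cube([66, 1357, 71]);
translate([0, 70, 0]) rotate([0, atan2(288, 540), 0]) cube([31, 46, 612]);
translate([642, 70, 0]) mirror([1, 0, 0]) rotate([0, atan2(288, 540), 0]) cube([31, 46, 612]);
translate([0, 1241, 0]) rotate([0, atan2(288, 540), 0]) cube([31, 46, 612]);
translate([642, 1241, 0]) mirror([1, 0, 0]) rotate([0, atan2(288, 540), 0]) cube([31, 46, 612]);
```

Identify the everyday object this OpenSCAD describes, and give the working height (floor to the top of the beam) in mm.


A sawhorse. The overall height is 611 mm.

A beam across two mirrored pairs of raked legs — a sawhorse. The beam's underside is at z = 540 (matching the legs' vertical rise in atan2(288, 540)) and the beam is 71 mm tall, so its top is at 540 + 71 = 611 mm. The raked legs top out at the beam's underside, so that is the highest point.


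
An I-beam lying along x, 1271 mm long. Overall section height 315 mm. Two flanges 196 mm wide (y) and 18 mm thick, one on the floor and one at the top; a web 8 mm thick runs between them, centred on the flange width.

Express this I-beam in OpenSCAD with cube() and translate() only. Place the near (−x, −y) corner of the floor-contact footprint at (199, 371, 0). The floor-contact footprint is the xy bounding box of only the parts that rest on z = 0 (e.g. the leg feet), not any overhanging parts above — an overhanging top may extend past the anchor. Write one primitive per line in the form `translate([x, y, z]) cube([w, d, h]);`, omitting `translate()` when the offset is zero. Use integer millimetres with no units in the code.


translate([199, 371, 0]) cube([1271, 196, 18]);
translate([199, 465, 18]) cube([1271, 8, 279]);
translate([199, 371, 297]) cube([1271, 196, 18]);


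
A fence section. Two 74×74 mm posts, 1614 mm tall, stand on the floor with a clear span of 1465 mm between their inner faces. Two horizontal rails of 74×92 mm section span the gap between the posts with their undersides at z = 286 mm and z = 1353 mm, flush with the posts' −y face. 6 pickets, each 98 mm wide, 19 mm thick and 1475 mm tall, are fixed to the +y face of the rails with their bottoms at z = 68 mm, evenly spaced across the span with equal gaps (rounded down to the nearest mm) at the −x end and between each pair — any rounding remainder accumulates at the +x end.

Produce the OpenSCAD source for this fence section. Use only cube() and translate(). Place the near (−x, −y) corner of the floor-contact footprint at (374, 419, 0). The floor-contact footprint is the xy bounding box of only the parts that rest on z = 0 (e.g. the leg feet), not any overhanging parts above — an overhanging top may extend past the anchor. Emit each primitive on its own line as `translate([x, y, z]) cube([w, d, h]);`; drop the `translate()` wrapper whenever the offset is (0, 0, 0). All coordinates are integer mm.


translate([374, 419, 0]) cube([74, 74, 1614]);
translate([1913, 419, 0]) cube([74, 74, 1614]);
translate([448, 419, 286]) cube([1465, 74, 92]);
translate([448, 419, 1353]) cube([1465, 74, 92]);
translate([573, 493, 68]) cube([98, 19, 1475]);
translate([796, 493, 68]) cube([98, 19, 1475]);
translate([1019, 493, 68]) cube([98, 19, 1475]);
translate([1242, 493, 68]) cube([98, 19, 1475]);
translate([1465, 493, 68]) cube([98, 19, 1475]);
translate([1688, 493, 68]) cube([98, 19, 1475]);
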